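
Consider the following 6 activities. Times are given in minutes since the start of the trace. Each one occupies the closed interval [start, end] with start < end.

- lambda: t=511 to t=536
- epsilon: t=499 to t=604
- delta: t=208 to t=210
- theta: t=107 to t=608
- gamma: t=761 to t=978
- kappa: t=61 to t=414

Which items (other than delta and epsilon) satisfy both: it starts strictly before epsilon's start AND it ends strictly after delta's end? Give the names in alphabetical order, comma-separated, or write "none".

kappa, theta

Conditions: its start is strictly before epsilon's start (X.start < t=499) AND its end is strictly after delta's end (X.end > t=210).
gamma: start t=761 < t=499? ✗; end t=978 > t=210? ✓ → no.
kappa: start t=61 < t=499? ✓; end t=414 > t=210? ✓ → yes.
lambda: start t=511 < t=499? ✗; end t=536 > t=210? ✓ → no.
theta: start t=107 < t=499? ✓; end t=608 > t=210? ✓ → yes.
Result: kappa, theta.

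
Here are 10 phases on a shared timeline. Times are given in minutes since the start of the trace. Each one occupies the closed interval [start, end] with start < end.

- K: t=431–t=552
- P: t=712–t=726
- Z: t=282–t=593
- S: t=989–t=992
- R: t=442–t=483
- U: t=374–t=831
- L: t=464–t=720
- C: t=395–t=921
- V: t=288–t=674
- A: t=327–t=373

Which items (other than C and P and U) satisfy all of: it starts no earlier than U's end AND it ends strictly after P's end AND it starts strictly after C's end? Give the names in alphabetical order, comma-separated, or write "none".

S

Conditions: its start is no earlier than U's end (X.start >= t=831) AND its end is strictly after P's end (X.end > t=726) AND its start is strictly after C's end (X.start > t=921).
A: start t=327 >= t=831? ✗; end t=373 > t=726? ✗; start t=327 > t=921? ✗ → no.
K: start t=431 >= t=831? ✗; end t=552 > t=726? ✗; start t=431 > t=921? ✗ → no.
L: start t=464 >= t=831? ✗; end t=720 > t=726? ✗; start t=464 > t=921? ✗ → no.
R: start t=442 >= t=831? ✗; end t=483 > t=726? ✗; start t=442 > t=921? ✗ → no.
S: start t=989 >= t=831? ✓; end t=992 > t=726? ✓; start t=989 > t=921? ✓ → yes.
V: start t=288 >= t=831? ✗; end t=674 > t=726? ✗; start t=288 > t=921? ✗ → no.
Z: start t=282 >= t=831? ✗; end t=593 > t=726? ✗; start t=282 > t=921? ✗ → no.
Result: S.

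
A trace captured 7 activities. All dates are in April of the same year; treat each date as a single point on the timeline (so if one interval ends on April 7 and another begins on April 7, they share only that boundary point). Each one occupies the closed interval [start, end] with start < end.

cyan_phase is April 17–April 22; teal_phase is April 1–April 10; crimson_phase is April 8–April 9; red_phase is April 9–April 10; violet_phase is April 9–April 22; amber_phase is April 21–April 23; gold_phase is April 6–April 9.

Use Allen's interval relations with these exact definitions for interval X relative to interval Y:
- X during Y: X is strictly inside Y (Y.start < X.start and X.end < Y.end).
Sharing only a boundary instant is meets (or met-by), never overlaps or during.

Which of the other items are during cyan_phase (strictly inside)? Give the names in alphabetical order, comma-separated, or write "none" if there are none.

none

Target cyan_phase = [April 17, April 22].
amber_phase [April 21, April 23] → overlapped-by → no.
crimson_phase [April 8, April 9] → before → no.
gold_phase [April 6, April 9] → before → no.
red_phase [April 9, April 10] → before → no.
teal_phase [April 1, April 10] → before → no.
violet_phase [April 9, April 22] → finished-by → no.
Result: none.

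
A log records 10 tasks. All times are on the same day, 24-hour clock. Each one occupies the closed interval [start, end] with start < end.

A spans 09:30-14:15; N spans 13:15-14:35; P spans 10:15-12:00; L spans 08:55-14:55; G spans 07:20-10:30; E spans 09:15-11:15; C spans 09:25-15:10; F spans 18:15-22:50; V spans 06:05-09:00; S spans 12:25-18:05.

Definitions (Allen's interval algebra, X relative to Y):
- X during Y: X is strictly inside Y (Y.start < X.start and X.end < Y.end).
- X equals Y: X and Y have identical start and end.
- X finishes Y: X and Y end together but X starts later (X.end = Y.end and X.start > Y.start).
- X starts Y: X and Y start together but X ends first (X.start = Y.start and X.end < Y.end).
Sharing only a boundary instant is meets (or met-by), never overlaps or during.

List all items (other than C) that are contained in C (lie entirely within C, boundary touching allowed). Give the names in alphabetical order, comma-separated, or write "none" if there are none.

Target C = [09:25, 15:10].
A [09:30, 14:15] → during → yes.
E [09:15, 11:15] → overlaps → no.
F [18:15, 22:50] → after → no.
G [07:20, 10:30] → overlaps → no.
L [08:55, 14:55] → overlaps → no.
N [13:15, 14:35] → during → yes.
P [10:15, 12:00] → during → yes.
S [12:25, 18:05] → overlapped-by → no.
V [06:05, 09:00] → before → no.
Result: A, N, P.

A, N, P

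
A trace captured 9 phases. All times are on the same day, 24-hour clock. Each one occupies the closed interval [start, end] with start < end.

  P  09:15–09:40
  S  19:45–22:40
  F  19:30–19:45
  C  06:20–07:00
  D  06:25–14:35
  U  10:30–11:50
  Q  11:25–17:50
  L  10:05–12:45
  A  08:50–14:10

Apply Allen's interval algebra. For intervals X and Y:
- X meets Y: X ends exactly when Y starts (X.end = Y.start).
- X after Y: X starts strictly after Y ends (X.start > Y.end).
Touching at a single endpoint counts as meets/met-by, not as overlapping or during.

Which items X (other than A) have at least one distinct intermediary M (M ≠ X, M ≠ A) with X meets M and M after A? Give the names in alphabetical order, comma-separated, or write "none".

Target A = [08:50, 14:10].
Intermediaries M with M after A: F, S.
Via F — items with X meets F: none.
Via S — items with X meets S: F.
Union: F.

F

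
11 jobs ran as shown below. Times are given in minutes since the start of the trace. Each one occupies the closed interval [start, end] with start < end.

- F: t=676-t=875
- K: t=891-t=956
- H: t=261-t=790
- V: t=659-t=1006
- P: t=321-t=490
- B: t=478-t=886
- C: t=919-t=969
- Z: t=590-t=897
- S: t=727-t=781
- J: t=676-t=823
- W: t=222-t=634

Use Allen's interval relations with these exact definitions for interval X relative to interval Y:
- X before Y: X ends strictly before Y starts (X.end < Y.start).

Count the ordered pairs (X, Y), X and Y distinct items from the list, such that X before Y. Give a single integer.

Checking all 110 ordered pairs for relation 'before'; matching pairs in alphabetical order:
(B, C): B before C ✓
(B, K): B before K ✓
(F, C): F before C ✓
(F, K): F before K ✓
(H, C): H before C ✓
(H, K): H before K ✓
(J, C): J before C ✓
(J, K): J before K ✓
(P, C): P before C ✓
(P, F): P before F ✓
(P, J): P before J ✓
(P, K): P before K ✓
(P, S): P before S ✓
(P, V): P before V ✓
(P, Z): P before Z ✓
(S, C): S before C ✓
(S, K): S before K ✓
(W, C): W before C ✓
(W, F): W before F ✓
(W, J): W before J ✓
(W, K): W before K ✓
(W, S): W before S ✓
(W, V): W before V ✓
(Z, C): Z before C ✓
Count: 24.

24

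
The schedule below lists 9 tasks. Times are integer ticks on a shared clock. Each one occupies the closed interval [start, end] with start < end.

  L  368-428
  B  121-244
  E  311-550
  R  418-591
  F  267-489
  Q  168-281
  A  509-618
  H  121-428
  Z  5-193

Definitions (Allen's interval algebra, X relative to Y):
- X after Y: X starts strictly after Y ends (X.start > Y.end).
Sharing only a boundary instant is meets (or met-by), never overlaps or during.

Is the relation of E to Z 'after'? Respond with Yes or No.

E = [311, 550], Z = [5, 193].
Actual relation of E to Z: after.
Asked whether 'after' holds → Yes.

Yes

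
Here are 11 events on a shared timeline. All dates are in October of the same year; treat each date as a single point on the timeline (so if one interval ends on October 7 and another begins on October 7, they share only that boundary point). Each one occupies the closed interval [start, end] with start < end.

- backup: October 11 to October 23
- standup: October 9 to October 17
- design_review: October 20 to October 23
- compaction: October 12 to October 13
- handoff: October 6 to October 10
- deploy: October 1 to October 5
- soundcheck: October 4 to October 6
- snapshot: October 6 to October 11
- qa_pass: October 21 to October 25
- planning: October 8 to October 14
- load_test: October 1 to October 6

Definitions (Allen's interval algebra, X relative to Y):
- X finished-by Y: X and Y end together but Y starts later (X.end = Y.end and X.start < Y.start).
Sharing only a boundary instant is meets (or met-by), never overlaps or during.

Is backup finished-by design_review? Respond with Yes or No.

Yes

backup = [October 11, October 23], design_review = [October 20, October 23].
Actual relation of backup to design_review: finished-by.
Asked whether 'finished-by' holds → Yes.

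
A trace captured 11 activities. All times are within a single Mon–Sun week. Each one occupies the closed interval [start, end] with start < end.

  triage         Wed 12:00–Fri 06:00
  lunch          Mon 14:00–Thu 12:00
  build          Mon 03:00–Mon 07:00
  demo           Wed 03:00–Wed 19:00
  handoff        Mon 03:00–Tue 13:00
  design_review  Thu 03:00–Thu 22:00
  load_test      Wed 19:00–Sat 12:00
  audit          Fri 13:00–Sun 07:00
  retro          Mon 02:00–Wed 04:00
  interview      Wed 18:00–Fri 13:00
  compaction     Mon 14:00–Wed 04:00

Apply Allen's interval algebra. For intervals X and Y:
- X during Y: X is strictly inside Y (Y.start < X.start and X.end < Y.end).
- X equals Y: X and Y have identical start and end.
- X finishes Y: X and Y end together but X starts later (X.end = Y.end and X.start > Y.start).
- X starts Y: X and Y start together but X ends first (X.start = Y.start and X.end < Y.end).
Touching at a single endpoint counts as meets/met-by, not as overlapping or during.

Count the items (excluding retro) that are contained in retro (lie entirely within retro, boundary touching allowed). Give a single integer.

3

Target retro = [Mon 02:00, Wed 04:00].
audit [Fri 13:00, Sun 07:00] → after → no.
build [Mon 03:00, Mon 07:00] → during → counts.
compaction [Mon 14:00, Wed 04:00] → finishes → counts.
demo [Wed 03:00, Wed 19:00] → overlapped-by → no.
design_review [Thu 03:00, Thu 22:00] → after → no.
handoff [Mon 03:00, Tue 13:00] → during → counts.
interview [Wed 18:00, Fri 13:00] → after → no.
load_test [Wed 19:00, Sat 12:00] → after → no.
lunch [Mon 14:00, Thu 12:00] → overlapped-by → no.
triage [Wed 12:00, Fri 06:00] → after → no.
Total: 3.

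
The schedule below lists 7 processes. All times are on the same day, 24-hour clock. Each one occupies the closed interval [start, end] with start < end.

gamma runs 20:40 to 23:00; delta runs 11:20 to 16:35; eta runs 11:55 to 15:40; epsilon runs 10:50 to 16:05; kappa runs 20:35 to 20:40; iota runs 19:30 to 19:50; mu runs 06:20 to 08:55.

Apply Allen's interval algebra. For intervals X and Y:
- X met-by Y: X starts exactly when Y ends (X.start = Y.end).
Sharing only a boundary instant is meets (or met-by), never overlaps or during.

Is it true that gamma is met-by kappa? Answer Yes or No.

Yes

gamma = [20:40, 23:00], kappa = [20:35, 20:40].
Actual relation of gamma to kappa: met-by.
Asked whether 'met-by' holds → Yes.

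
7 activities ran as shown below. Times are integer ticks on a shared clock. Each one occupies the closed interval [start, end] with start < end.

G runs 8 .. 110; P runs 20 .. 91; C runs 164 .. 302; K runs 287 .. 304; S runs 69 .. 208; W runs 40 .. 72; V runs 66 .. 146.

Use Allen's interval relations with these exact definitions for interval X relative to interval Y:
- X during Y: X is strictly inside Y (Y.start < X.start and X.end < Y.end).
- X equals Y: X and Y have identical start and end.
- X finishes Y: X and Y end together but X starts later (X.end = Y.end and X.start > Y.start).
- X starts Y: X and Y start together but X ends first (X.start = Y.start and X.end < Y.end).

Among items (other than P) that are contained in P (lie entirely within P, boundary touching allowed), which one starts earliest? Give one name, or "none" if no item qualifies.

W

Target P = [20, 91].
C [164, 302] → after → excluded.
G [8, 110] → contains → excluded.
K [287, 304] → after → excluded.
S [69, 208] → overlapped-by → excluded.
V [66, 146] → overlapped-by → excluded.
W [40, 72] → during → candidate.
Among candidates, earliest start is 40 → W.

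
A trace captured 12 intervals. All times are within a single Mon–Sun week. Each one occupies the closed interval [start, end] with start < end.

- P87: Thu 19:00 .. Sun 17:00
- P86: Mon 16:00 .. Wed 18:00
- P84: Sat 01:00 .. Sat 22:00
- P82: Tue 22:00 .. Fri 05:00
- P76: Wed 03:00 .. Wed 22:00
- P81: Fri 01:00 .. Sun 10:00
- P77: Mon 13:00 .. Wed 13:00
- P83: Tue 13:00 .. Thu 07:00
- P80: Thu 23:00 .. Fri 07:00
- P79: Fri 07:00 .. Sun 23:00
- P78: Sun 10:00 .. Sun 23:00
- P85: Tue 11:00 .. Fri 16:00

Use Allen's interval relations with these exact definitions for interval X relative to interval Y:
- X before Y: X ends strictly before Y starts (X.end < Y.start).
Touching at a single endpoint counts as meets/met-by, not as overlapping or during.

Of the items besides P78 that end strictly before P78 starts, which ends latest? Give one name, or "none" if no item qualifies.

P84

Target P78 = [Sun 10:00, Sun 23:00].
P76 [Wed 03:00, Wed 22:00] → before → candidate.
P77 [Mon 13:00, Wed 13:00] → before → candidate.
P79 [Fri 07:00, Sun 23:00] → finished-by → excluded.
P80 [Thu 23:00, Fri 07:00] → before → candidate.
P81 [Fri 01:00, Sun 10:00] → meets → excluded.
P82 [Tue 22:00, Fri 05:00] → before → candidate.
P83 [Tue 13:00, Thu 07:00] → before → candidate.
P84 [Sat 01:00, Sat 22:00] → before → candidate.
P85 [Tue 11:00, Fri 16:00] → before → candidate.
P86 [Mon 16:00, Wed 18:00] → before → candidate.
P87 [Thu 19:00, Sun 17:00] → overlaps → excluded.
Among candidates, latest end is Sat 22:00 → P84.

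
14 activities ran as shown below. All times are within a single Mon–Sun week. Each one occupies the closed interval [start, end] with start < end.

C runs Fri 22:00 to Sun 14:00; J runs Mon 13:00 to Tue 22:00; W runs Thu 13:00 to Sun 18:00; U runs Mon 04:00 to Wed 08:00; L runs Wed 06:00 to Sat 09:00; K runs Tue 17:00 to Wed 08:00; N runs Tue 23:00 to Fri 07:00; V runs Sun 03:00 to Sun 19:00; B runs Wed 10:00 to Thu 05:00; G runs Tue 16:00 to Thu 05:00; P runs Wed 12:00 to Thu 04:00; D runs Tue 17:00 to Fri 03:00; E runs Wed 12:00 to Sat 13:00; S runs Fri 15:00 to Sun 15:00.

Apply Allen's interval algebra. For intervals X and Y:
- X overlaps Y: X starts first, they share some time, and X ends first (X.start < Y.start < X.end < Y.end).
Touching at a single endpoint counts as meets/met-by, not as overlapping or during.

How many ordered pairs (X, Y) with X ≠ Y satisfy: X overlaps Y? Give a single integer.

31

Checking all 182 ordered pairs for relation 'overlaps'; matching pairs in alphabetical order:
(B, E): B overlaps E ✓
(C, V): C overlaps V ✓
(D, E): D overlaps E ✓
(D, L): D overlaps L ✓
(D, N): D overlaps N ✓
(D, W): D overlaps W ✓
(E, C): E overlaps C ✓
(E, S): E overlaps S ✓
(E, W): E overlaps W ✓
(G, D): G overlaps D ✓
(G, E): G overlaps E ✓
(G, L): G overlaps L ✓
(G, N): G overlaps N ✓
(J, D): J overlaps D ✓
(J, G): J overlaps G ✓
(J, K): J overlaps K ✓
(K, L): K overlaps L ✓
(K, N): K overlaps N ✓
(L, C): L overlaps C ✓
(L, E): L overlaps E ✓
(L, S): L overlaps S ✓
(L, W): L overlaps W ✓
(N, E): N overlaps E ✓
(N, L): N overlaps L ✓
... plus 7 further pairs not listed.
Count: 31.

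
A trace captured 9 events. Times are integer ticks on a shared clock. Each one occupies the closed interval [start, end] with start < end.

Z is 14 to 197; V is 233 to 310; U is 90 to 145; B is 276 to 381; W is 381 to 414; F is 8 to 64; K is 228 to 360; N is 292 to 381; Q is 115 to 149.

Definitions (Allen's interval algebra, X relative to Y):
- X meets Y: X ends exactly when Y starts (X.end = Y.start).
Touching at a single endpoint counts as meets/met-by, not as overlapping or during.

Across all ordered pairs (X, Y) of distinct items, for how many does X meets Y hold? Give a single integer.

2

Checking all 72 ordered pairs for relation 'meets'; matching pairs in alphabetical order:
(B, W): B meets W ✓
(N, W): N meets W ✓
Count: 2.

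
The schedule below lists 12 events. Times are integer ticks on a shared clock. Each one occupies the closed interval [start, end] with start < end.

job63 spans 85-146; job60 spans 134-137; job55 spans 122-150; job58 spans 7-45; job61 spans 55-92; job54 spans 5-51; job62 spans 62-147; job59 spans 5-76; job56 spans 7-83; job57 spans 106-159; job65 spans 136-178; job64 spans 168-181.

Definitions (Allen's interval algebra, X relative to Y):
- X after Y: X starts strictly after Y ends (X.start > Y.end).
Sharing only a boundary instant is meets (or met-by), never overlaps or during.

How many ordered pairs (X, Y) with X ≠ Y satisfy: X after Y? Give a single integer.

38

Checking all 132 ordered pairs for relation 'after'; matching pairs in alphabetical order:
(job55, job54): job55 after job54 ✓
(job55, job56): job55 after job56 ✓
(job55, job58): job55 after job58 ✓
(job55, job59): job55 after job59 ✓
(job55, job61): job55 after job61 ✓
(job57, job54): job57 after job54 ✓
(job57, job56): job57 after job56 ✓
(job57, job58): job57 after job58 ✓
(job57, job59): job57 after job59 ✓
(job57, job61): job57 after job61 ✓
(job60, job54): job60 after job54 ✓
(job60, job56): job60 after job56 ✓
(job60, job58): job60 after job58 ✓
(job60, job59): job60 after job59 ✓
(job60, job61): job60 after job61 ✓
(job61, job54): job61 after job54 ✓
(job61, job58): job61 after job58 ✓
(job62, job54): job62 after job54 ✓
(job62, job58): job62 after job58 ✓
(job63, job54): job63 after job54 ✓
(job63, job56): job63 after job56 ✓
(job63, job58): job63 after job58 ✓
(job63, job59): job63 after job59 ✓
(job64, job54): job64 after job54 ✓
... plus 14 further pairs not listed.
Count: 38.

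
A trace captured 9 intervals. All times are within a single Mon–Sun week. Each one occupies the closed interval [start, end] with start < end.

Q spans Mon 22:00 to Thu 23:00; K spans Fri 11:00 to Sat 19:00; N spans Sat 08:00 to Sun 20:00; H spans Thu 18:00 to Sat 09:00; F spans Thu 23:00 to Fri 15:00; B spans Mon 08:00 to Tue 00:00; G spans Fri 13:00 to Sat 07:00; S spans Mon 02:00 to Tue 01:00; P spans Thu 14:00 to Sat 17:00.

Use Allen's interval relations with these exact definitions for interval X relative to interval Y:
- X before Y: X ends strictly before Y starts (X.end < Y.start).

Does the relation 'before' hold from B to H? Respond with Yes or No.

B = [Mon 08:00, Tue 00:00], H = [Thu 18:00, Sat 09:00].
Actual relation of B to H: before.
Asked whether 'before' holds → Yes.

Yes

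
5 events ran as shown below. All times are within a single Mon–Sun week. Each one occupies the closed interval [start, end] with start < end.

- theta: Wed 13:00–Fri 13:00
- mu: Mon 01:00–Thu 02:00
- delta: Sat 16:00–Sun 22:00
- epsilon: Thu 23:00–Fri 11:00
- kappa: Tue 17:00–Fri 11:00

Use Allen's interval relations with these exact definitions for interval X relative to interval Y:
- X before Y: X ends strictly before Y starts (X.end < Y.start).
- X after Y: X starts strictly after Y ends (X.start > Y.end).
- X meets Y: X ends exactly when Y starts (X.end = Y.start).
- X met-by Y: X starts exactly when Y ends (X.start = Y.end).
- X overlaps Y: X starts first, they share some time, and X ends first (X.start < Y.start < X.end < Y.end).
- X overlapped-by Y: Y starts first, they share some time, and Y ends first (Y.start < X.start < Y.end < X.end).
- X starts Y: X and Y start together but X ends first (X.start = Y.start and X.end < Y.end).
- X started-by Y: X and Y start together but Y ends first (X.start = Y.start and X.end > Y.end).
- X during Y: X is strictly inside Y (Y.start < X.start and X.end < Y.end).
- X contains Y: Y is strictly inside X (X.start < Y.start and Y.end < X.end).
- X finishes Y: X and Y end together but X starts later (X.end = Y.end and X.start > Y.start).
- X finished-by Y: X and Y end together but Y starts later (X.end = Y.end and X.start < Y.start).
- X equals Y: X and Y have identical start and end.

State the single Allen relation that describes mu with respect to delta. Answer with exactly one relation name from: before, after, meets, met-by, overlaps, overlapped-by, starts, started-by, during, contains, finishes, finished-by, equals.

before

mu = [Mon 01:00, Thu 02:00]; delta = [Sat 16:00, Sun 22:00].
Compare endpoints: mu.start < delta.start, mu.start < delta.end, mu.end < delta.start, mu.end < delta.end.
That pattern is 'before'.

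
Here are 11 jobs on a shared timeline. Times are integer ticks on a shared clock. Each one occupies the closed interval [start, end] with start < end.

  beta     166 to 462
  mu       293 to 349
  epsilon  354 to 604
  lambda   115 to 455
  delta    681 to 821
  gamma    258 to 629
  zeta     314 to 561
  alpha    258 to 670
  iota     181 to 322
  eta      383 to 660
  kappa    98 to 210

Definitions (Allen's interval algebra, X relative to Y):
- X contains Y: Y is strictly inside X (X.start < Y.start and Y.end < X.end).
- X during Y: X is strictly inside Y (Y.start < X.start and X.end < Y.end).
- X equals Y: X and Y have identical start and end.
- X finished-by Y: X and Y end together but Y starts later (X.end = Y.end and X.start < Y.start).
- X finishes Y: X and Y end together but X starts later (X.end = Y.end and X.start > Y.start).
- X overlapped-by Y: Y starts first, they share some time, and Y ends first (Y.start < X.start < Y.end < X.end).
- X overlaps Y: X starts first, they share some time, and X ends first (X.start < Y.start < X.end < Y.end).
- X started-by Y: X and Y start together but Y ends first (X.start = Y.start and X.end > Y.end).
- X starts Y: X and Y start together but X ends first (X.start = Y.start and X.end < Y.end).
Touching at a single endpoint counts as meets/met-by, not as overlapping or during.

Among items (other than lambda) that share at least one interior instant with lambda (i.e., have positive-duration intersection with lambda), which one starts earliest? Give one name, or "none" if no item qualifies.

kappa

Target lambda = [115, 455].
alpha [258, 670] → overlapped-by → candidate.
beta [166, 462] → overlapped-by → candidate.
delta [681, 821] → after → excluded.
epsilon [354, 604] → overlapped-by → candidate.
eta [383, 660] → overlapped-by → candidate.
gamma [258, 629] → overlapped-by → candidate.
iota [181, 322] → during → candidate.
kappa [98, 210] → overlaps → candidate.
mu [293, 349] → during → candidate.
zeta [314, 561] → overlapped-by → candidate.
Among candidates, earliest start is 98 → kappa.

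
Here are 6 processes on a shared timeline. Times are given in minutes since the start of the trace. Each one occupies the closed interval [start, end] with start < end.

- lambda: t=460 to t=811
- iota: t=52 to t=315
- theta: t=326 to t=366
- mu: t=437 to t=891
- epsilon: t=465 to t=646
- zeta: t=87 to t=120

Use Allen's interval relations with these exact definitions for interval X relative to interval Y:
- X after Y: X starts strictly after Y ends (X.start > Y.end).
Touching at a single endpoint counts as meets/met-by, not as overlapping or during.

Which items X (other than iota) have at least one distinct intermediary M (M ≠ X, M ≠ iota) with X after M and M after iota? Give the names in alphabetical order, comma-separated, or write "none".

Target iota = [t=52, t=315].
Intermediaries M with M after iota: epsilon, lambda, mu, theta.
Via epsilon — items with X after epsilon: none.
Via lambda — items with X after lambda: none.
Via mu — items with X after mu: none.
Via theta — items with X after theta: epsilon, lambda, mu.
Union: epsilon, lambda, mu.

epsilon, lambda, mu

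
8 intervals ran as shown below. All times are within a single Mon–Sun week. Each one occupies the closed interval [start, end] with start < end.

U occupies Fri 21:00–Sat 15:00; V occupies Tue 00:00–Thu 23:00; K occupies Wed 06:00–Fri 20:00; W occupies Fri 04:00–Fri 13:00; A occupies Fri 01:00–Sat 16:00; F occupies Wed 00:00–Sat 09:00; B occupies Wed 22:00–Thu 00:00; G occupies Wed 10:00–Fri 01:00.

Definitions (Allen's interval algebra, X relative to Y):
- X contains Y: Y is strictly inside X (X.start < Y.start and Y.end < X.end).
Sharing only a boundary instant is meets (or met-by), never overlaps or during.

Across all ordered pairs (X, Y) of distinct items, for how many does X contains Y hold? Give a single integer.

11

Checking all 56 ordered pairs for relation 'contains'; matching pairs in alphabetical order:
(A, U): A contains U ✓
(A, W): A contains W ✓
(F, B): F contains B ✓
(F, G): F contains G ✓
(F, K): F contains K ✓
(F, W): F contains W ✓
(G, B): G contains B ✓
(K, B): K contains B ✓
(K, G): K contains G ✓
(K, W): K contains W ✓
(V, B): V contains B ✓
Count: 11.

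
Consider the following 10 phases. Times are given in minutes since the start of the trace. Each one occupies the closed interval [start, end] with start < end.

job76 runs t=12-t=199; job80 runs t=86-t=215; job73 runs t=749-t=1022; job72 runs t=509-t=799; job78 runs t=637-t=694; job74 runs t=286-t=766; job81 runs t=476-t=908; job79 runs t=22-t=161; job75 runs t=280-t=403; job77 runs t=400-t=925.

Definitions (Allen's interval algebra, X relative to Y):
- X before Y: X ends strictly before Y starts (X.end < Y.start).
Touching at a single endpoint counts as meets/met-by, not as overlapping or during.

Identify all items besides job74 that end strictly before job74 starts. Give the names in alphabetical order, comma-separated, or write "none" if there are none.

Target job74 = [t=286, t=766].
job72 [t=509, t=799] → overlapped-by → no.
job73 [t=749, t=1022] → overlapped-by → no.
job75 [t=280, t=403] → overlaps → no.
job76 [t=12, t=199] → before → yes.
job77 [t=400, t=925] → overlapped-by → no.
job78 [t=637, t=694] → during → no.
job79 [t=22, t=161] → before → yes.
job80 [t=86, t=215] → before → yes.
job81 [t=476, t=908] → overlapped-by → no.
Result: job76, job79, job80.

job76, job79, job80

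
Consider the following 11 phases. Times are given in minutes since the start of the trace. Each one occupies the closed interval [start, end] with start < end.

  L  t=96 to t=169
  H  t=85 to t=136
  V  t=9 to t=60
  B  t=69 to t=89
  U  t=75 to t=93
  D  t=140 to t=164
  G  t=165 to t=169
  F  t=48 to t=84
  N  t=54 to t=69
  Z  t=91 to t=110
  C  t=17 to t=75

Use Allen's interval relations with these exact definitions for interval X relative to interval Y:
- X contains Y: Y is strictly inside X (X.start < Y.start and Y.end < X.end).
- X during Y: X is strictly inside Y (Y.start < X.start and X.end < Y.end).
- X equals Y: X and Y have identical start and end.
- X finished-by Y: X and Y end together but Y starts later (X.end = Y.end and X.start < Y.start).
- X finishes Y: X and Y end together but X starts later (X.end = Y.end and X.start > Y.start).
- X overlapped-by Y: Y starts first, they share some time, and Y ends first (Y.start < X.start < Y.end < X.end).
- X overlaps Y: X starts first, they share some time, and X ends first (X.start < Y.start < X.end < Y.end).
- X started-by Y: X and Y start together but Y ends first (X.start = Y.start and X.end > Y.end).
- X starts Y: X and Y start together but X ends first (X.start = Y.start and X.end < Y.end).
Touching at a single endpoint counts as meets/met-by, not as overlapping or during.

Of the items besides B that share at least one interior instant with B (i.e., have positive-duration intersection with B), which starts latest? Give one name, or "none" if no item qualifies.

Target B = [t=69, t=89].
C [t=17, t=75] → overlaps → candidate.
D [t=140, t=164] → after → excluded.
F [t=48, t=84] → overlaps → candidate.
G [t=165, t=169] → after → excluded.
H [t=85, t=136] → overlapped-by → candidate.
L [t=96, t=169] → after → excluded.
N [t=54, t=69] → meets → excluded.
U [t=75, t=93] → overlapped-by → candidate.
V [t=9, t=60] → before → excluded.
Z [t=91, t=110] → after → excluded.
Among candidates, latest start is t=85 → H.

H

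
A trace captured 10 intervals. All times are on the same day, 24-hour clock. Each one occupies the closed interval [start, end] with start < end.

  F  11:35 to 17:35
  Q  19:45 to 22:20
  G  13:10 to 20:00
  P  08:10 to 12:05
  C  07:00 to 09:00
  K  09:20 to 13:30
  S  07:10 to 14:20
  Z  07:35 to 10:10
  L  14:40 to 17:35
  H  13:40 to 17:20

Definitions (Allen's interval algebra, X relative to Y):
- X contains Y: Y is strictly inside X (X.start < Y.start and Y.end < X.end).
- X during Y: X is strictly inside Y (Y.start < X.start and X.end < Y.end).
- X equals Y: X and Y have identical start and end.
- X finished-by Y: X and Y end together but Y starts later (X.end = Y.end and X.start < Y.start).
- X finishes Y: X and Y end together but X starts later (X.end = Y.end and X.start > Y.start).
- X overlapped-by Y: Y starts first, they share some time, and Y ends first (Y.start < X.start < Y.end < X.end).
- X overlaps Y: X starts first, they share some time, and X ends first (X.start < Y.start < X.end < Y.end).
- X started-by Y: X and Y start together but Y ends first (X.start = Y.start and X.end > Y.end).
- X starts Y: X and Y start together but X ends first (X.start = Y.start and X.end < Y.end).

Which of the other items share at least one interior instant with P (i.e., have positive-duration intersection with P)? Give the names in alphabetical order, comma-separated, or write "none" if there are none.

Target P = [08:10, 12:05].
C [07:00, 09:00] → overlaps → yes.
F [11:35, 17:35] → overlapped-by → yes.
G [13:10, 20:00] → after → no.
H [13:40, 17:20] → after → no.
K [09:20, 13:30] → overlapped-by → yes.
L [14:40, 17:35] → after → no.
Q [19:45, 22:20] → after → no.
S [07:10, 14:20] → contains → yes.
Z [07:35, 10:10] → overlaps → yes.
Result: C, F, K, S, Z.

C, F, K, S, Z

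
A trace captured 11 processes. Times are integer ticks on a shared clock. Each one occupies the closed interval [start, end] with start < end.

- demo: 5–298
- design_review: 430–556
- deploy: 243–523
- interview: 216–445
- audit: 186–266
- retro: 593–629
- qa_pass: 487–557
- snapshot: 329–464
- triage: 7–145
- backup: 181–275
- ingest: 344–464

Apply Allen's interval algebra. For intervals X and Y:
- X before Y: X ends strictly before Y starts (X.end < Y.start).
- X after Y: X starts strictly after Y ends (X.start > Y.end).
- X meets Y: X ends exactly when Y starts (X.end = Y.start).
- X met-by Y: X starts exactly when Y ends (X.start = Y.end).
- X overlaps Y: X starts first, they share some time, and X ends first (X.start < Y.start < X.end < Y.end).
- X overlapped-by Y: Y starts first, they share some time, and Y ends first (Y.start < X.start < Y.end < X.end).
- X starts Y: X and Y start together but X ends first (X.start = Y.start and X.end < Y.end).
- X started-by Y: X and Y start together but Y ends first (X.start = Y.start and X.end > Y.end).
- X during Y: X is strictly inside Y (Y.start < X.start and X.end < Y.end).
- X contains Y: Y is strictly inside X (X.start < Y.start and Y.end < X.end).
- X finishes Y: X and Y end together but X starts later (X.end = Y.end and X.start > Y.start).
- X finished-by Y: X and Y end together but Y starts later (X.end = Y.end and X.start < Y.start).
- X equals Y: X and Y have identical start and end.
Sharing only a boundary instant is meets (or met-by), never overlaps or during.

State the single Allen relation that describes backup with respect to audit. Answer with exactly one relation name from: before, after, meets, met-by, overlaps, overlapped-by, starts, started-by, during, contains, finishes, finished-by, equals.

backup = [181, 275]; audit = [186, 266].
Compare endpoints: backup.start < audit.start, backup.start < audit.end, backup.end > audit.start, backup.end > audit.end.
That pattern is 'contains'.

contains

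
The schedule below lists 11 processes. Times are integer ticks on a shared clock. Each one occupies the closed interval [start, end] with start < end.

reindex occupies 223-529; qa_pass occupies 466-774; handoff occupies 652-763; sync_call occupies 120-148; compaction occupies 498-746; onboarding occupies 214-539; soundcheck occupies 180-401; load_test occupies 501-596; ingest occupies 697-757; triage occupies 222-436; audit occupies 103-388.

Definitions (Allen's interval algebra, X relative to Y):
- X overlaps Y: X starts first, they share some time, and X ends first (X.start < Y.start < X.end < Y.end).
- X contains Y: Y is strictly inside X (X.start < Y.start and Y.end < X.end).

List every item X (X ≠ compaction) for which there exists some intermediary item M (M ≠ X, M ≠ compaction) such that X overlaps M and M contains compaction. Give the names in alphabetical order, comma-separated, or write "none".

Target compaction = [498, 746].
Intermediaries M with M contains compaction: qa_pass.
Via qa_pass — items with X overlaps qa_pass: onboarding, reindex.
Union: onboarding, reindex.

onboarding, reindex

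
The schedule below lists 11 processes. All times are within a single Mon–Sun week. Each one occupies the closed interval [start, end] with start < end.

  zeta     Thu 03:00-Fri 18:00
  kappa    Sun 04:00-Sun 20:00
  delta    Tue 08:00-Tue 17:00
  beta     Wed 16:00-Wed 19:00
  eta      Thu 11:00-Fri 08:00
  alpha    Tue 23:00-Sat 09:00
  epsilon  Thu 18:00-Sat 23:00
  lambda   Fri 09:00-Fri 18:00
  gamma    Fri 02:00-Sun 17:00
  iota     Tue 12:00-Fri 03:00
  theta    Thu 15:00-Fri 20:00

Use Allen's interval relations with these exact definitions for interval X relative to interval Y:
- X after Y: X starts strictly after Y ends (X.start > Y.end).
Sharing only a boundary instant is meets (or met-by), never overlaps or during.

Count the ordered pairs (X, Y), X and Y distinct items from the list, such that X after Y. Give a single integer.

25

Checking all 110 ordered pairs for relation 'after'; matching pairs in alphabetical order:
(alpha, delta): alpha after delta ✓
(beta, delta): beta after delta ✓
(epsilon, beta): epsilon after beta ✓
(epsilon, delta): epsilon after delta ✓
(eta, beta): eta after beta ✓
(eta, delta): eta after delta ✓
(gamma, beta): gamma after beta ✓
(gamma, delta): gamma after delta ✓
(kappa, alpha): kappa after alpha ✓
(kappa, beta): kappa after beta ✓
(kappa, delta): kappa after delta ✓
(kappa, epsilon): kappa after epsilon ✓
(kappa, eta): kappa after eta ✓
(kappa, iota): kappa after iota ✓
(kappa, lambda): kappa after lambda ✓
(kappa, theta): kappa after theta ✓
(kappa, zeta): kappa after zeta ✓
(lambda, beta): lambda after beta ✓
(lambda, delta): lambda after delta ✓
(lambda, eta): lambda after eta ✓
(lambda, iota): lambda after iota ✓
(theta, beta): theta after beta ✓
(theta, delta): theta after delta ✓
(zeta, beta): zeta after beta ✓
... plus 1 further pairs not listed.
Count: 25.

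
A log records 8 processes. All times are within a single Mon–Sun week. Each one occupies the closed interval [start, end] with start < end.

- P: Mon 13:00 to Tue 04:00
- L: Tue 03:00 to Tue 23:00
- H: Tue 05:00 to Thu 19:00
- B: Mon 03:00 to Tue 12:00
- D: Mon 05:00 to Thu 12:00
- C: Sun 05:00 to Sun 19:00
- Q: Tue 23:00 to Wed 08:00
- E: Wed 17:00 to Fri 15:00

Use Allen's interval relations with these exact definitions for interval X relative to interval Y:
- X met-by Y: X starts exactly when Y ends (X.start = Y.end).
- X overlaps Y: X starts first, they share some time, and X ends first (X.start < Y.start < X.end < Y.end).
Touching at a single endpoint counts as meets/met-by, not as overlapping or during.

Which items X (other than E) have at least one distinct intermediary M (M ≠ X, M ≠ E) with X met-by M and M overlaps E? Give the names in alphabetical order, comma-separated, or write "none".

none

Target E = [Wed 17:00, Fri 15:00].
Intermediaries M with M overlaps E: D, H.
Via D — items with X met-by D: none.
Via H — items with X met-by H: none.
Union: none.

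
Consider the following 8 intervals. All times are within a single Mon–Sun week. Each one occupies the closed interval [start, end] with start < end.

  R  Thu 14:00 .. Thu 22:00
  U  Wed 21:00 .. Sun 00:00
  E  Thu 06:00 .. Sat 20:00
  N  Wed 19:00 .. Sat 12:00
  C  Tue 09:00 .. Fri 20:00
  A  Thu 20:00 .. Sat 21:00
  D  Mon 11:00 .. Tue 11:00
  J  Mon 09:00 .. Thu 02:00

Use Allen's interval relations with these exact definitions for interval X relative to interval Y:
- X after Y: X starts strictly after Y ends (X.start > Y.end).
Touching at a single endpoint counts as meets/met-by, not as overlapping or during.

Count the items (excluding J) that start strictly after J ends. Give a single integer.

3

Target J = [Mon 09:00, Thu 02:00].
A [Thu 20:00, Sat 21:00] → after → counts.
C [Tue 09:00, Fri 20:00] → overlapped-by → no.
D [Mon 11:00, Tue 11:00] → during → no.
E [Thu 06:00, Sat 20:00] → after → counts.
N [Wed 19:00, Sat 12:00] → overlapped-by → no.
R [Thu 14:00, Thu 22:00] → after → counts.
U [Wed 21:00, Sun 00:00] → overlapped-by → no.
Total: 3.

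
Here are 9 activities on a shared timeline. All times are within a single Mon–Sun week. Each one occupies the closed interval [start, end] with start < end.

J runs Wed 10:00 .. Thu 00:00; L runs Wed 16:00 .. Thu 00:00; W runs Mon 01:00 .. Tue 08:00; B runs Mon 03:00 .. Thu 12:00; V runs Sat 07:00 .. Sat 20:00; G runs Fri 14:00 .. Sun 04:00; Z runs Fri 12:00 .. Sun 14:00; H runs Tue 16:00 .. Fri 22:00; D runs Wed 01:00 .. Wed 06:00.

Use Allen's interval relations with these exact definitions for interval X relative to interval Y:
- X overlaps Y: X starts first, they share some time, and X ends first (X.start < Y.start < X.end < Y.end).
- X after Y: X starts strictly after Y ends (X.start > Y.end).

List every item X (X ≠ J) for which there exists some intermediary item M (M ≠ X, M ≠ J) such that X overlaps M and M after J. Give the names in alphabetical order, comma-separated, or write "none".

H

Target J = [Wed 10:00, Thu 00:00].
Intermediaries M with M after J: G, V, Z.
Via G — items with X overlaps G: H.
Via V — items with X overlaps V: none.
Via Z — items with X overlaps Z: H.
Union: H.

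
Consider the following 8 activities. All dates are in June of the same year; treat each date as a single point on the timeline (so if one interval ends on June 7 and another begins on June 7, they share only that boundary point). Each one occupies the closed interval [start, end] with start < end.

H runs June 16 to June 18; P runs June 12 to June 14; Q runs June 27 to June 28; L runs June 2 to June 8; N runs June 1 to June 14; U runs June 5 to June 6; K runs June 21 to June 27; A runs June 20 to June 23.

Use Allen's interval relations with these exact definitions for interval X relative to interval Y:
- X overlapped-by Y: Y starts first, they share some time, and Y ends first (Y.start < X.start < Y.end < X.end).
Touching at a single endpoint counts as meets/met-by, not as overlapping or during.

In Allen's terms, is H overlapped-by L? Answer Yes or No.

H = [June 16, June 18], L = [June 2, June 8].
Actual relation of H to L: after.
Asked whether 'overlapped-by' holds → No.

No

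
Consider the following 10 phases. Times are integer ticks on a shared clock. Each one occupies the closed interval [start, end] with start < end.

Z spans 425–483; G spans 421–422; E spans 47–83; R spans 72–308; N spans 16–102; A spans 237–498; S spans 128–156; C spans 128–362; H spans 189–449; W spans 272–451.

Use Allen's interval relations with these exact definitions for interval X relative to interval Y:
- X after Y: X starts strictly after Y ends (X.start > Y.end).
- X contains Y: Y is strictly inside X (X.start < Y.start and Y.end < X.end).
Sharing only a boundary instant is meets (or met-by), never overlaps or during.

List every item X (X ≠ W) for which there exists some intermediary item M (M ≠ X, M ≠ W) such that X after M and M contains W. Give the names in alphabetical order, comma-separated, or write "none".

Target W = [272, 451].
Intermediaries M with M contains W: A.
Via A — items with X after A: none.
Union: none.

none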